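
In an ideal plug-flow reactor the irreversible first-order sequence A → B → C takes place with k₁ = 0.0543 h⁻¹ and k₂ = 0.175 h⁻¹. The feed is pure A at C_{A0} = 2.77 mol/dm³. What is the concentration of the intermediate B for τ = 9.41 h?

For first-order series with pure A initially, C_B(τ) = k₁C_{A0}/(k₂−k₁)·(e^(−k₁τ) − e^(−k₂τ)).
e^(−k₁τ) = e^(−0.0543×9.41) = e^(−0.5110) = 0.5999; e^(−k₂τ) = e^(−1.647) = 0.1927.
C_B = 0.0543×2.77/(0.175−0.0543) × (0.5999−0.1927) = 1.246×0.4072 = 0.5075 mol/dm³.

0.507 mol/dm³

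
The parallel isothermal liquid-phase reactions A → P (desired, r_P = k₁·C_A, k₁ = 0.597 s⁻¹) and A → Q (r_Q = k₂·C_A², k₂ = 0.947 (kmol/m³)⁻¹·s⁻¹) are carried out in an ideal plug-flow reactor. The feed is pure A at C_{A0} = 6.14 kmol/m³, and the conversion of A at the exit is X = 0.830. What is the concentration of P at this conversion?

0.881 kmol/m³

C_A = C_{A0}(1−X) = 1.044 kmol/m³.
Along a PFR/batch, dC_P/dC_A = −r_P/(r_P+r_Q) = −k₁/(k₁+k₂·C_A).
Integrating from C_{A0} to C_A: C_P = (0.597/0.947)·ln[(0.597+0.947·6.14)/(0.597+0.947·1.04)] = 0.6304·ln(6.412/1.585) = 0.8808 kmol/m³.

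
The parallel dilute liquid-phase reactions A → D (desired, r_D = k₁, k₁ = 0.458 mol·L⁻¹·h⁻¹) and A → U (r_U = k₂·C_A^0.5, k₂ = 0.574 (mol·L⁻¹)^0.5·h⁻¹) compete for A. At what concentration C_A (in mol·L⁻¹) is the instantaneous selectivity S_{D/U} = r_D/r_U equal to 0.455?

3.08 mol·L⁻¹

S_{D/U} = (k₁/k₂)·C_A^-0.5 ⇒ C_A = (S·k₂/k₁)^(-2).
= (0.455×0.574/0.458)^(-2) = (0.5702)^(-2) = 3.08 mol·L⁻¹.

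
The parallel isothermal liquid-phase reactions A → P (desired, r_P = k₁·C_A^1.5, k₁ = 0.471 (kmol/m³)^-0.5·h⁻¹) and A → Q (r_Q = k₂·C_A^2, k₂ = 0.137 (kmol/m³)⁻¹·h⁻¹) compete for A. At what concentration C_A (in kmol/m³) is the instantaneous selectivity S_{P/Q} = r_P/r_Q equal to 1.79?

3.69 kmol/m³

S_{P/Q} = (k₁/k₂)·C_A^-0.5 ⇒ C_A = (S·k₂/k₁)^(-2).
= (1.79×0.137/0.471)^(-2) = (0.5207)^(-2) = 3.69 kmol/m³.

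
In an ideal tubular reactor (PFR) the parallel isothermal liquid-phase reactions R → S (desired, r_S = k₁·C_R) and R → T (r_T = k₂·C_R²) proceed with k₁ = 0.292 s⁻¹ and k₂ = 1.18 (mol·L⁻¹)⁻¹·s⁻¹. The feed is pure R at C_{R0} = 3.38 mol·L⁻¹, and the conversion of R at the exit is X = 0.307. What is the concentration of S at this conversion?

C_R = C_{R0}(1−X) = 2.342 mol·L⁻¹.
Along a PFR/batch, dC_S/dC_R = −r_S/(r_S+r_T) = −k₁/(k₁+k₂·C_R).
Integrating from C_{R0} to C_R: C_S = (0.292/1.18)·ln[(0.292+1.18·3.38)/(0.292+1.18·2.34)] = 0.2475·ln(4.280/3.056) = 0.08338 mol·L⁻¹.

0.0834 mol·L⁻¹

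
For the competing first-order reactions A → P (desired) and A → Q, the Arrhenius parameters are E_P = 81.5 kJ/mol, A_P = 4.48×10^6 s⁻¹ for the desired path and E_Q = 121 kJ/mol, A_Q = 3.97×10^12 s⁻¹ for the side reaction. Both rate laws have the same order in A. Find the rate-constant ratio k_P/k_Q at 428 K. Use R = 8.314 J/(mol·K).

0.0747

k_P/k_Q = (A_P/A_Q)·exp[−(E_P−E_Q)/(RT)] = (A_P/A_Q)·exp[(E_Q−E_P)/(RT)].
(E_Q−E_P)/(RT) = (121−81.5)×10³/(8.314×428) = 39500/3558 = 11.10.
k_P/k_Q = (4.48×10^6/3.97×10^12)·exp(11.10) = 1.128×10^-6 × 66206 = 0.0747.
Since E_P < E_Q, lowering the temperature improves selectivity toward P.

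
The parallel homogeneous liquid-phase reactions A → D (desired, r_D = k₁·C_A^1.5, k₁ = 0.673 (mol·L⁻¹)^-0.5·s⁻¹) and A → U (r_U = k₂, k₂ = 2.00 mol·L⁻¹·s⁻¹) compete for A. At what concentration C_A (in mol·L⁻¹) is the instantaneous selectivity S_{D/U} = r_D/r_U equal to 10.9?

S_{D/U} = (k₁/k₂)·C_A^1.5 ⇒ C_A = (S·k₂/k₁)^(1/1.5).
= (10.9×2.00/0.673)^(0.6667) = (32.39)^(0.6667) = 10.2 mol·L⁻¹.

10.2 mol·L⁻¹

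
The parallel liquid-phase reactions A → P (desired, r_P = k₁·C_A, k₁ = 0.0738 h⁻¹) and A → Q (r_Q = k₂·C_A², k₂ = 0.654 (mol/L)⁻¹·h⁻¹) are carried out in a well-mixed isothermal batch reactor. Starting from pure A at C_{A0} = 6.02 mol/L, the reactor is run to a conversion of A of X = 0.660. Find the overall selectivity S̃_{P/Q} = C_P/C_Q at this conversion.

0.0305

C_A = C_{A0}(1−X) = 2.047 mol/L.
Along a PFR/batch, dC_P/dC_A = −r_P/(r_P+r_Q) = −k₁/(k₁+k₂·C_A).
Integrating from C_{A0} to C_A: C_P = (0.0738/0.654)·ln[(0.0738+0.654·6.02)/(0.0738+0.654·2.05)] = 0.1128·ln(4.011/1.412) = 0.1178 mol/L.
C_Q = (C_{A0}−C_A)−C_P = 3.855 mol/L; S̃_{P/Q} = 0.1178/3.855 = 0.0305.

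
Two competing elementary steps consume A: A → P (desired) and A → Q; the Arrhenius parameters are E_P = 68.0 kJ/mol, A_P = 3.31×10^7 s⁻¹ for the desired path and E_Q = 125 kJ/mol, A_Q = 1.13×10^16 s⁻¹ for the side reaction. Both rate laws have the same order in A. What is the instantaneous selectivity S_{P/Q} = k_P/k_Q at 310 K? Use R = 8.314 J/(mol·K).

With equal orders, S_{P/Q} = k_P/k_Q = (A_P/A_Q)·exp[(E_Q−E_P)/(RT)].
(E_Q−E_P)/(RT) = (125−68.0)×10³/(8.314×310) = 57000/2577 = 22.12.
k_P/k_Q = (3.31×10^7/1.13×10^16)·exp(22.12) = 2.929×10^-9 × 4.025×10^9 = 11.8.

11.8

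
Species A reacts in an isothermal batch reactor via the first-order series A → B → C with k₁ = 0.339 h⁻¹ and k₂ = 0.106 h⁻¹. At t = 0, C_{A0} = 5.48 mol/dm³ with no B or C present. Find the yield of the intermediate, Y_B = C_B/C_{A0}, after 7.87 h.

0.531

The intermediate concentration in a first-order A→B→C sequence is C_B = k₁C_{A0}(e^(−k₁t) − e^(−k₂t))/(k₂−k₁).
e^(−k₁t) = e^(−0.339×7.87) = e^(−2.668) = 0.06940; e^(−k₂t) = e^(−0.8342) = 0.4342.
C_B = 0.339×5.48/(0.106−0.339) × (0.06940−0.4342) = (-7.973)×(-0.3648) = 2.909 mol/dm³.
Y_B = C_B/C_{A0} = 2.909/5.48 = 0.531.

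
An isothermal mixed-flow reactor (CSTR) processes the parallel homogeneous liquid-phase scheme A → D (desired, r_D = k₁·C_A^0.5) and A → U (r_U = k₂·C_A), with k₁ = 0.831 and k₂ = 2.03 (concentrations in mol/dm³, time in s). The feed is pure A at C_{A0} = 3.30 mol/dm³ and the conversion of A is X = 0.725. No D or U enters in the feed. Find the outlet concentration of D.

0.719 mol/dm³

Exit C_A = C_{A0}(1−X) = 3.30×0.275 = 0.9075 mol/dm³.
A CSTR operates uniformly at the exit composition, giving r_D = 0.7916 and r_U = 1.842 (each k·C_A^n at C_A = 0.9075).
Fraction of consumed A going to D: r_D/(r_D+r_U) = 0.3006.
C_D = 0.3006·C_{A0}·X = 0.3006×3.30×0.725 = 0.719 mol/dm³.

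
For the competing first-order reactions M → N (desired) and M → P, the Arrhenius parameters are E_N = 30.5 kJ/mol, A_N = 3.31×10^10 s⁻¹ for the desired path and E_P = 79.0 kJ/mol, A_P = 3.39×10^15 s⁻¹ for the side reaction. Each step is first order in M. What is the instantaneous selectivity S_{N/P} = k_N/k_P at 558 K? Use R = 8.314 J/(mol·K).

With equal orders, S_{N/P} = k_N/k_P = (A_N/A_P)·exp[(E_P−E_N)/(RT)].
(E_P−E_N)/(RT) = (79.0−30.5)×10³/(8.314×558) = 48500/4639 = 10.45.
k_N/k_P = (3.31×10^10/3.39×10^15)·exp(10.45) = 9.764×10^-6 × 34695 = 0.339.
Since E_N < E_P, lowering the temperature improves selectivity toward N.

0.339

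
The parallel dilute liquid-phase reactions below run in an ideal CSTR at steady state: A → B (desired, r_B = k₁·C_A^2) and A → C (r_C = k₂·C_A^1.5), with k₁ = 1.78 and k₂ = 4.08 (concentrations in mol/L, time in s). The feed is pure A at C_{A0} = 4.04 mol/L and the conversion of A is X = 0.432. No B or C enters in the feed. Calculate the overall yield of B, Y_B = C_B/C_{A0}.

0.172

Exit C_A = C_{A0}(1−X) = 4.04×0.568 = 2.295 mol/L.
A CSTR operates uniformly at the exit composition, giving r_B = 9.373 and r_C = 14.18 (each k·C_A^n at C_A = 2.295).
Fraction of consumed A going to B: r_B/(r_B+r_C) = 0.3979.
C_B = 0.3979·C_{A0}·X = 0.3979×4.04×0.432 = 0.694 mol/L; Y_B = C_B/C_{A0} = 0.172.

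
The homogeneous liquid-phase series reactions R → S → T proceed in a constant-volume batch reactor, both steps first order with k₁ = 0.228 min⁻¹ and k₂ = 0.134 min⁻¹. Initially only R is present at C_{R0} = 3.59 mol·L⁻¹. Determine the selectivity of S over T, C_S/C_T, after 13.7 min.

The intermediate concentration in a first-order A→B→C sequence is C_S = k₁C_{R0}(e^(−k₁t) − e^(−k₂t))/(k₂−k₁).
e^(−k₁t) = e^(−0.228×13.7) = e^(−3.124) = 0.04400; e^(−k₂t) = e^(−1.836) = 0.1595.
C_S = 0.228×3.59/(0.134−0.228) × (0.04400−0.1595) = (-8.708)×(-0.1155) = 1.006 mol·L⁻¹.
C_R = C_{R0}e^(−k₁t) = 0.1580 mol·L⁻¹, so C_T = C_{R0}−C_R−C_S = 2.426 mol·L⁻¹; C_S/C_T = 0.414.

0.414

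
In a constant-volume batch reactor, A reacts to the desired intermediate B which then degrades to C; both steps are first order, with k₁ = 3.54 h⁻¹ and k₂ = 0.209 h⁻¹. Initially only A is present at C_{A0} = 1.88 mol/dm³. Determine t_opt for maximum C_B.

Setting dC_B/dt = 0 gives t_opt = ln(k₂/k₁)/(k₂−k₁).
= ln(0.209/3.54)/(0.209−3.54) = ln(0.05904)/-3.331 = -2.830/-3.331 = 0.849 h.

0.849 h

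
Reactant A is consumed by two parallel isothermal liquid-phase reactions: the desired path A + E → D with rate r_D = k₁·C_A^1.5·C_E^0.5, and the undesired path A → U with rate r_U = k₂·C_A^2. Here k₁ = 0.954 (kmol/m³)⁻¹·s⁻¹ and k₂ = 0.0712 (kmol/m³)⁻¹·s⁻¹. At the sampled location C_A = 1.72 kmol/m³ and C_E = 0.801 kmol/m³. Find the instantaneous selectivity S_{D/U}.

S_{D/U} = r_D/r_U = (k₁·C_A^1.5·C_E^0.5)/(k₂·C_A^2) = (k₁/k₂)·C_A^-0.5·C_E^0.5.
= (0.954×1.720^1.5×0.8010^0.5) / (0.0712×1.720^2) = 1.926/0.2106 = 9.14.
The undesired path is higher order in A, so low C_A (CSTR or dilute feed) favours D.

9.14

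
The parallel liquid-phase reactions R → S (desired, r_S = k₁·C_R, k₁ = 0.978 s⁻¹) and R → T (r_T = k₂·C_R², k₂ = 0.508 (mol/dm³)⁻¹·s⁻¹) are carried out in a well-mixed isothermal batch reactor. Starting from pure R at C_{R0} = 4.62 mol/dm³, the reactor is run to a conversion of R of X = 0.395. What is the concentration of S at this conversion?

C_R = C_{R0}(1−X) = 2.795 mol/dm³.
Along a PFR/batch, dC_S/dC_R = −r_S/(r_S+r_T) = −k₁/(k₁+k₂·C_R).
Integrating from C_{R0} to C_R: C_S = (0.978/0.508)·ln[(0.978+0.508·4.62)/(0.978+0.508·2.80)] = 1.925·ln(3.325/2.398) = 0.6293 mol/dm³.

0.629 mol/dm³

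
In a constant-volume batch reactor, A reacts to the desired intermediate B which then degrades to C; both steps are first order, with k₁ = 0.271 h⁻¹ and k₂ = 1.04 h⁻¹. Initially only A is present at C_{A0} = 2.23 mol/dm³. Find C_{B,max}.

For a first-order series the maximum intermediate yield is C_{B,max}/C_{A0} = (k₁/k₂)^[k₂/(k₂−k₁)].
= (0.271/1.04)^(1.04/(1.04−0.271)) = (0.2606)^(1.352) = 0.1622.
C_{B,max} = 0.1622×2.23 = 0.362 mol/dm³.

0.362 mol/dm³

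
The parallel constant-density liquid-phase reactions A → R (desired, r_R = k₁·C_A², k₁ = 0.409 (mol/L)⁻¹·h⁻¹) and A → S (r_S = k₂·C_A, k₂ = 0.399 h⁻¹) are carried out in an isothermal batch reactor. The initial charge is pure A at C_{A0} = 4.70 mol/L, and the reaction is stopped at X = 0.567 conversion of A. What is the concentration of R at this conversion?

C_A = C_{A0}(1−X) = 2.035 mol/L.
Along a PFR/batch, dC_S/dC_A = −r_S/(r_R+r_S) = −k₂/(k₂+k₁·C_A).
Integrating from C_{A0} to C_A: C_S = (0.399/0.409)·ln[(0.399+0.409·4.70)/(0.399+0.409·2.04)] = 0.9756·ln(2.321/1.231) = 0.6185 mol/L.
Then C_R = (C_{A0}−C_A) − C_S = 2.665 − 0.6185 = 2.046 mol/L.

2.05 mol/L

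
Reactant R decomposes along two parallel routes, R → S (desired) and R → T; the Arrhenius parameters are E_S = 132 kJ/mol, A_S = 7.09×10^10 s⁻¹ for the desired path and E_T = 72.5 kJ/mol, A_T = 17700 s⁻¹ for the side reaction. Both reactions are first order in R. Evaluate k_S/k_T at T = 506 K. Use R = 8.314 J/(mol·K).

With equal orders, S_{S/T} = k_S/k_T = (A_S/A_T)·exp[(E_T−E_S)/(RT)].
(E_T−E_S)/(RT) = (72.5−132)×10³/(8.314×506) = -59500/4207 = -14.14.
k_S/k_T = (7.09×10^10/17700)·exp(-14.14) = 4.006×10^6 × 7.204×10^-7 = 2.89.

2.89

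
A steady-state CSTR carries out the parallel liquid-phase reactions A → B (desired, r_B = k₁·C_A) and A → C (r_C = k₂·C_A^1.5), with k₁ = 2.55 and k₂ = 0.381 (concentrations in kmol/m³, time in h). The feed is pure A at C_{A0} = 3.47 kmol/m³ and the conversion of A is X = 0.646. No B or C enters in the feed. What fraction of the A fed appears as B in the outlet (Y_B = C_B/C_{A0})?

0.554

Exit C_A = C_{A0}(1−X) = 3.47×0.354 = 1.228 kmol/m³.
Rates in a CSTR are evaluated at the outlet concentration: r_B = 2.55×1.228 = 3.132, r_C = 0.381×1.228^1.5 = 0.5187.
Fraction of consumed A going to B: r_B/(r_B+r_C) = 0.8579.
C_B = 0.8579·C_{A0}·X = 0.8579×3.47×0.646 = 1.92 kmol/m³; Y_B = C_B/C_{A0} = 0.554.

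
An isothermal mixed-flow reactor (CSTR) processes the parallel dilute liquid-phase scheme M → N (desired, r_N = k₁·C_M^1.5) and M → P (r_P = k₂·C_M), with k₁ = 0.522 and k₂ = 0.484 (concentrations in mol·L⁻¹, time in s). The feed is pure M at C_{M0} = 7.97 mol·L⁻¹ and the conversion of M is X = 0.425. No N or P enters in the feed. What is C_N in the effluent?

Exit C_M = C_{M0}(1−X) = 7.97×0.575 = 4.583 mol·L⁻¹.
Rates in a CSTR are evaluated at the outlet concentration: r_N = 0.522×4.583^1.5 = 5.121, r_P = 0.484×4.583 = 2.218.
Fraction of consumed M going to N: r_N/(r_N+r_P) = 0.6978.
C_N = 0.6978·C_{M0}·X = 0.6978×7.97×0.425 = 2.36 mol·L⁻¹.

2.36 mol·L⁻¹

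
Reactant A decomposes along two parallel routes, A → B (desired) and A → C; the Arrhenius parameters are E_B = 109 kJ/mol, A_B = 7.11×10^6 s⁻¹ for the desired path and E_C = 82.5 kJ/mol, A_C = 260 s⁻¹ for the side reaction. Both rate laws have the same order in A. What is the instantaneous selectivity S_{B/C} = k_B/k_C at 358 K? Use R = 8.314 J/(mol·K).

3.72

With equal orders, S_{B/C} = k_B/k_C = (A_B/A_C)·exp[(E_C−E_B)/(RT)].
(E_C−E_B)/(RT) = (82.5−109)×10³/(8.314×358) = -26500/2976 = -8.903.
k_B/k_C = (7.11×10^6/260)·exp(-8.903) = 27346 × 1.359×10^-4 = 3.72.
Since E_B > E_C, raising the temperature improves selectivity toward B.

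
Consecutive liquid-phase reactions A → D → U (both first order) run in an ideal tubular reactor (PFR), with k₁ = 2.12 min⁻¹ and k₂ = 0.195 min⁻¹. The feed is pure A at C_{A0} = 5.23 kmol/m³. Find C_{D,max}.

At the optimum, C_{D,max}/C_{A0} = (k₁/k₂)^[k₂/(k₂−k₁)].
= (2.12/0.195)^(0.195/(0.195−2.12)) = (10.87)^(-0.1013) = 0.7853.
C_{D,max} = 0.7853×5.23 = 4.11 kmol/m³.

4.11 kmol/m³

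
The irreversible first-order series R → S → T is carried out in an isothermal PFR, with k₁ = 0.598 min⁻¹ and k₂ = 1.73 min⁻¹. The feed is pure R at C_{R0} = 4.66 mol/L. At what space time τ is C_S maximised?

The intermediate peaks when r₁ = r₂, i.e. k₁e^(−k₁τ) = k₂e^(−k₂τ), giving τ_opt = ln(k₂/k₁)/(k₂−k₁).
= ln(1.73/0.598)/(1.73−0.598) = ln(2.893)/1.132 = 1.062/1.132 = 0.938 min.

0.938 min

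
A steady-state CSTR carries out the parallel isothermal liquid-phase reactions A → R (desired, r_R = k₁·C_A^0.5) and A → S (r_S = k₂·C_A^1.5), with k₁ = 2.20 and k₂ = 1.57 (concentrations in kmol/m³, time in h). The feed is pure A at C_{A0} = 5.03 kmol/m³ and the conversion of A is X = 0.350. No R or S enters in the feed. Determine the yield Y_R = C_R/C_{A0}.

Exit C_A = C_{A0}(1−X) = 5.03×0.650 = 3.270 kmol/m³.
A CSTR operates uniformly at the exit composition, giving r_R = 3.978 and r_S = 9.282 (each k·C_A^n at C_A = 3.270).
Fraction of consumed A going to R: r_R/(r_R+r_S) = 0.3000.
C_R = 0.3000·C_{A0}·X = 0.3000×5.03×0.350 = 0.528 kmol/m³; Y_R = C_R/C_{A0} = 0.105.

0.105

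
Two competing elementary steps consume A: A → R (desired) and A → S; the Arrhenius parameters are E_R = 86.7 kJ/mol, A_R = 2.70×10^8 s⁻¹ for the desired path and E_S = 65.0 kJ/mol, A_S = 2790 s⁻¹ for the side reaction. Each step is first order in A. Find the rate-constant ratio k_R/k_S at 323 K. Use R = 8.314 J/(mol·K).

With equal orders, S_{R/S} = k_R/k_S = (A_R/A_S)·exp[(E_S−E_R)/(RT)].
(E_S−E_R)/(RT) = (65.0−86.7)×10³/(8.314×323) = -21700/2685 = -8.081.
k_R/k_S = (2.70×10^8/2790)·exp(-8.081) = 96774 × 3.095×10^-4 = 29.9.
Since E_R > E_S, raising the temperature improves selectivity toward R.

29.9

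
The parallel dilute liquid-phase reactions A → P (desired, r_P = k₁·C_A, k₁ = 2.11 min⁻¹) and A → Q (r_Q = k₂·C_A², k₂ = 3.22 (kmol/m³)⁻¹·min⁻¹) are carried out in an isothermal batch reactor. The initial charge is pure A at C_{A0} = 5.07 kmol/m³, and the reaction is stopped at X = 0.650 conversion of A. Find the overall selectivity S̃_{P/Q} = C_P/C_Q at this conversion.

C_A = C_{A0}(1−X) = 1.774 kmol/m³.
Along a PFR/batch, dC_P/dC_A = −r_P/(r_P+r_Q) = −k₁/(k₁+k₂·C_A).
Integrating from C_{A0} to C_A: C_P = (2.11/3.22)·ln[(2.11+3.22·5.07)/(2.11+3.22·1.77)] = 0.6553·ln(18.44/7.824) = 0.5616 kmol/m³.
C_Q = (C_{A0}−C_A)−C_P = 2.734 kmol/m³; S̃_{P/Q} = 0.5616/2.734 = 0.205.

0.205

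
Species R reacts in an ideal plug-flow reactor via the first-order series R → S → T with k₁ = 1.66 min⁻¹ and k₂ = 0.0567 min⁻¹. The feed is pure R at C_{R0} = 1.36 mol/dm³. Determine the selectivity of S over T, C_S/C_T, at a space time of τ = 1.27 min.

For first-order series with pure R initially, C_S(τ) = k₁C_{R0}/(k₂−k₁)·(e^(−k₁τ) − e^(−k₂τ)).
e^(−k₁τ) = e^(−1.66×1.27) = e^(−2.108) = 0.1215; e^(−k₂τ) = e^(−0.07201) = 0.9305.
C_S = 1.66×1.36/(0.0567−1.66) × (0.1215−0.9305) = (-1.408)×(-0.8091) = 1.139 mol/dm³.
C_R = C_{R0}e^(−k₁τ) = 0.1652 mol/dm³, so C_T = C_{R0}−C_R−C_S = 0.05558 mol/dm³; C_S/C_T = 20.5.

20.5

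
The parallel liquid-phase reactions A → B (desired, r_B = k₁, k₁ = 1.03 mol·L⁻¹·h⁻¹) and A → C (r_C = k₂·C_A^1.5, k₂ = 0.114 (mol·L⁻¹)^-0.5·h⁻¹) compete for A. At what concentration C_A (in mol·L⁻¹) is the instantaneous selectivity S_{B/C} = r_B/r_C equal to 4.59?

1.57 mol·L⁻¹

S_{B/C} = (k₁/k₂)·C_A^-1.5 ⇒ C_A = (S·k₂/k₁)^(1/(-1.5)).
= (4.59×0.114/1.03)^(-0.6667) = (0.5080)^(-0.6667) = 1.57 mol·L⁻¹.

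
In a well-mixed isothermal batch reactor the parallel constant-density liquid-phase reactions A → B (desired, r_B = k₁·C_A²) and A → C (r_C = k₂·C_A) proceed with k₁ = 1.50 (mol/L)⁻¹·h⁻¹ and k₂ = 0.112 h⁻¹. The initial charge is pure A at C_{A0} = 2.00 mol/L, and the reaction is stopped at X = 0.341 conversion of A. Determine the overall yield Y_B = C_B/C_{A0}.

C_A = C_{A0}(1−X) = 1.318 mol/L.
Along a PFR/batch, dC_C/dC_A = −r_C/(r_B+r_C) = −k₂/(k₂+k₁·C_A).
Integrating from C_{A0} to C_A: C_C = (0.112/1.50)·ln[(0.112+1.50·2.00)/(0.112+1.50·1.32)] = 0.07467·ln(3.112/2.089) = 0.02976 mol/L.
Then C_B = (C_{A0}−C_A) − C_C = 0.6820 − 0.02976 = 0.6522 mol/L.
Y_B = C_B/C_{A0} = 0.6522/2.00 = 0.326.

0.326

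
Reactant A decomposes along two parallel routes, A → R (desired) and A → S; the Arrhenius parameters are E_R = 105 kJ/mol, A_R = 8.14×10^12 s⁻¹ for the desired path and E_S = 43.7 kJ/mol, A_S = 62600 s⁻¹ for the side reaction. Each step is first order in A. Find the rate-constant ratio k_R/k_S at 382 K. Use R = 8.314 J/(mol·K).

0.539

k_R/k_S = (A_R/A_S)·exp[−(E_R−E_S)/(RT)] = (A_R/A_S)·exp[(E_S−E_R)/(RT)].
(E_S−E_R)/(RT) = (43.7−105)×10³/(8.314×382) = -61300/3176 = -19.30.
k_R/k_S = (8.14×10^12/62600)·exp(-19.30) = 1.300×10^8 × 4.145×10^-9 = 0.539.
Since E_R > E_S, raising the temperature improves selectivity toward R.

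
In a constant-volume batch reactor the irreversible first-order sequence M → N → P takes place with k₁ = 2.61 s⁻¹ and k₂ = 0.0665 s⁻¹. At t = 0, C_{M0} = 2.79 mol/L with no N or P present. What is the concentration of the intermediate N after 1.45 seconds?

Solving the coupled first-order balances gives C_N(t) = [k₁/(k₂−k₁)]·C_{M0}·(e^(−k₁t) − e^(−k₂t)).
e^(−k₁t) = e^(−2.61×1.45) = e^(−3.784) = 0.02272; e^(−k₂t) = e^(−0.09642) = 0.9081.
C_N = 2.61×2.79/(0.0665−2.61) × (0.02272−0.9081) = (-2.863)×(-0.8854) = 2.535 mol/L.

2.53 mol/L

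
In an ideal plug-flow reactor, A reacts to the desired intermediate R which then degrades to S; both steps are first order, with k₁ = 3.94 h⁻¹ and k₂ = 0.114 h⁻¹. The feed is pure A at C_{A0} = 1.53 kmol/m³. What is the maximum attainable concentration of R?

1.38 kmol/m³

At the optimum, C_{R,max}/C_{A0} = (k₁/k₂)^[k₂/(k₂−k₁)].
= (3.94/0.114)^(0.114/(0.114−3.94)) = (34.56)^(-0.02980) = 0.8998.
C_{R,max} = 0.8998×1.53 = 1.38 kmol/m³.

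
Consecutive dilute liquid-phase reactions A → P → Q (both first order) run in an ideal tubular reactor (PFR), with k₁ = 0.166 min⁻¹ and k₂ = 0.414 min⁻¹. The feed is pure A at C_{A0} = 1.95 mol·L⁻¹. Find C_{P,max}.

0.424 mol·L⁻¹

At the optimum, C_{P,max}/C_{A0} = (k₁/k₂)^[k₂/(k₂−k₁)].
= (0.166/0.414)^(0.414/(0.414−0.166)) = (0.4010)^(1.669) = 0.2175.
C_{P,max} = 0.2175×1.95 = 0.424 mol·L⁻¹.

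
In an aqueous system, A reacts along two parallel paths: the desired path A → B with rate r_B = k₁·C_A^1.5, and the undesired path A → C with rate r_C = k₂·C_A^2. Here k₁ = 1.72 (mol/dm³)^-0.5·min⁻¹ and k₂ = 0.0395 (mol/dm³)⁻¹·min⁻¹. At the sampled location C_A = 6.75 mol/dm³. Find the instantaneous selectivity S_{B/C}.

16.8

S_{B/C} = r_B/r_C = (k₁·C_A^1.5)/(k₂·C_A^2) = (k₁/k₂)·C_A^-0.5.
= (1.72×6.750^1.5) / (0.0395×6.750^2) = 30.16/1.800 = 16.8.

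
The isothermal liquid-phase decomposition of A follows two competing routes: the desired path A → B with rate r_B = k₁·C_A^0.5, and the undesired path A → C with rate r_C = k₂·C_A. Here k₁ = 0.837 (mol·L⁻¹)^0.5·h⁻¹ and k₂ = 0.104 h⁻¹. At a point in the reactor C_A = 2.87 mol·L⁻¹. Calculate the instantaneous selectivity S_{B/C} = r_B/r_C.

S_{B/C} = r_B/r_C = (k₁·C_A^0.5)/(k₂·C_A) = (k₁/k₂)·C_A^-0.5.
= (0.837×2.870^0.5) / (0.104×2.870) = 1.418/0.2985 = 4.75.
The undesired path is higher order in A, so low C_A (CSTR or dilute feed) favours B.

4.75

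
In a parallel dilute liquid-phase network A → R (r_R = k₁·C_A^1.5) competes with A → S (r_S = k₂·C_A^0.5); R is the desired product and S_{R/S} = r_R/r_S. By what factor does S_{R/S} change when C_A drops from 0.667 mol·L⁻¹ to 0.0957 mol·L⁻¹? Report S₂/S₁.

0.143

S_{R/S} = (k₁/k₂)·C_A, so S₂/S₁ = (C_{A,2}/C_{A,1}).
= 0.0957/0.667 = 0.143.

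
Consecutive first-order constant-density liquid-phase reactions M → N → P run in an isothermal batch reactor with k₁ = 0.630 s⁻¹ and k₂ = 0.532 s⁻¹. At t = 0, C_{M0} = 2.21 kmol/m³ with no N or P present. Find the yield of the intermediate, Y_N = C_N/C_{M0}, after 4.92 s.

0.180

The intermediate concentration in a first-order A→B→C sequence is C_N = k₁C_{M0}(e^(−k₁t) − e^(−k₂t))/(k₂−k₁).
e^(−k₁t) = e^(−0.630×4.92) = e^(−3.100) = 0.04507; e^(−k₂t) = e^(−2.617) = 0.07299.
C_N = 0.630×2.21/(0.532−0.630) × (0.04507−0.07299) = (-14.21)×(-0.02792) = 0.3967 kmol/m³.
Y_N = C_N/C_{M0} = 0.3967/2.21 = 0.180.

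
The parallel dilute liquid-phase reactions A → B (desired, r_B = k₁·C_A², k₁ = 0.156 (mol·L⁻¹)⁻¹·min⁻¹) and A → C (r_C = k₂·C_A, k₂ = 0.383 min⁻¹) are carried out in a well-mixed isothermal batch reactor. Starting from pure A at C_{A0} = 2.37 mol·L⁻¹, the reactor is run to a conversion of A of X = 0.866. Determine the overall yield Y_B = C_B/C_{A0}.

C_A = C_{A0}(1−X) = 0.3176 mol·L⁻¹.
Along a PFR/batch, dC_C/dC_A = −r_C/(r_B+r_C) = −k₂/(k₂+k₁·C_A).
Integrating from C_{A0} to C_A: C_C = (0.383/0.156)·ln[(0.383+0.156·2.37)/(0.383+0.156·0.318)] = 2.455·ln(0.7527/0.4325) = 1.360 mol·L⁻¹.
Then C_B = (C_{A0}−C_A) − C_C = 2.052 − 1.360 = 0.6922 mol·L⁻¹.
Y_B = C_B/C_{A0} = 0.6922/2.37 = 0.292.

0.292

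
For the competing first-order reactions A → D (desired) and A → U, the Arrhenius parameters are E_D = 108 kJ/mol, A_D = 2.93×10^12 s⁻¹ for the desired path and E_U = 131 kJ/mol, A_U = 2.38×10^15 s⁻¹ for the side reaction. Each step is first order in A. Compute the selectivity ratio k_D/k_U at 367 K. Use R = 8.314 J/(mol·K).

2.31

k_D/k_U = (A_D/A_U)·exp[−(E_D−E_U)/(RT)] = (A_D/A_U)·exp[(E_U−E_D)/(RT)].
(E_U−E_D)/(RT) = (131−108)×10³/(8.314×367) = 23000/3051 = 7.538.
k_D/k_U = (2.93×10^12/2.38×10^15)·exp(7.538) = 0.001231 × 1878 = 2.31.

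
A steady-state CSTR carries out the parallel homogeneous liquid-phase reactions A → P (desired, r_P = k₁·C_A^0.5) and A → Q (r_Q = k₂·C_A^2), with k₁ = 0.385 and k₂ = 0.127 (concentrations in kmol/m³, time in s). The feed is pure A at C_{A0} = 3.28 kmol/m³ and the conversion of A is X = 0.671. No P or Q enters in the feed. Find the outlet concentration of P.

1.61 kmol/m³

Exit C_A = C_{A0}(1−X) = 3.28×0.329 = 1.079 kmol/m³.
Rates in a CSTR are evaluated at the outlet concentration: r_P = 0.385×1.079^0.5 = 0.3999, r_Q = 0.127×1.079^2 = 0.1479.
Fraction of consumed A going to P: r_P/(r_P+r_Q) = 0.7300.
C_P = 0.7300·C_{A0}·X = 0.7300×3.28×0.671 = 1.61 kmol/m³.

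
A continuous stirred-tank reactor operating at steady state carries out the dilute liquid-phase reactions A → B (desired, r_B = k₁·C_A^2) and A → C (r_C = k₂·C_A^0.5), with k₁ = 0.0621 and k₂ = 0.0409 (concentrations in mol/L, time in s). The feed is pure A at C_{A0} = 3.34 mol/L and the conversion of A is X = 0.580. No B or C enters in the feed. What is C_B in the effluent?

Exit C_A = C_{A0}(1−X) = 3.34×0.420 = 1.403 mol/L.
A CSTR operates uniformly at the exit composition, giving r_B = 0.1222 and r_C = 0.04844 (each k·C_A^n at C_A = 1.403).
Fraction of consumed A going to B: r_B/(r_B+r_C) = 0.7161.
C_B = 0.7161·C_{A0}·X = 0.7161×3.34×0.580 = 1.39 mol/L.

1.39 mol/L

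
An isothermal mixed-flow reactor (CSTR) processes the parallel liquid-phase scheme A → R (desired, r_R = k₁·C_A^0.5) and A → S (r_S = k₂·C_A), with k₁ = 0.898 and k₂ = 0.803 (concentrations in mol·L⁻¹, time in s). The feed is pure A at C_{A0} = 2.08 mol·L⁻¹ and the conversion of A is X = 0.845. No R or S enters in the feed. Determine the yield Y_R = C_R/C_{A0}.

Exit C_A = C_{A0}(1−X) = 2.08×0.155 = 0.3224 mol·L⁻¹.
Rates in a CSTR are evaluated at the outlet concentration: r_R = 0.898×0.3224^0.5 = 0.5099, r_S = 0.803×0.3224 = 0.2589.
Fraction of consumed A going to R: r_R/(r_R+r_S) = 0.6632.
C_R = 0.6632·C_{A0}·X = 0.6632×2.08×0.845 = 1.17 mol·L⁻¹; Y_R = C_R/C_{A0} = 0.560.

0.560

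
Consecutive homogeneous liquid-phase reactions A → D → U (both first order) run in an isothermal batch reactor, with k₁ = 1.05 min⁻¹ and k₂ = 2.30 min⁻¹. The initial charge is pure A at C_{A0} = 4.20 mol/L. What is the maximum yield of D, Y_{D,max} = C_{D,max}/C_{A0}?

At the optimum, C_{D,max}/C_{A0} = (k₁/k₂)^[k₂/(k₂−k₁)].
= (1.05/2.30)^(2.30/(2.30−1.05)) = (0.4565)^(1.840) = 0.2363.

0.236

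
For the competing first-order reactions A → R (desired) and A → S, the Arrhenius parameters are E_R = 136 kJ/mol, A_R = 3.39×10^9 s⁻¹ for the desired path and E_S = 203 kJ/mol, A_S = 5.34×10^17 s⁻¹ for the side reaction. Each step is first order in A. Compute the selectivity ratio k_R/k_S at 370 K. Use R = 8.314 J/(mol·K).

18.3

With equal orders, S_{R/S} = k_R/k_S = (A_R/A_S)·exp[(E_S−E_R)/(RT)].
(E_S−E_R)/(RT) = (203−136)×10³/(8.314×370) = 67000/3076 = 21.78.
k_R/k_S = (3.39×10^9/5.34×10^17)·exp(21.78) = 6.348×10^-9 × 2.878×10^9 = 18.3.
Since E_R < E_S, lowering the temperature improves selectivity toward R.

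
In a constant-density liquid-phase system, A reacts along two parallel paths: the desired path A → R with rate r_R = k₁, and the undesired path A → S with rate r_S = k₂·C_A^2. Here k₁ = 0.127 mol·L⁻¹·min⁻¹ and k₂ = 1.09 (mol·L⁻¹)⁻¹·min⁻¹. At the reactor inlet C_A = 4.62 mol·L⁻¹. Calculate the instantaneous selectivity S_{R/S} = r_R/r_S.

S_{R/S} = r_R/r_S = (k₁)/(k₂·C_A^2) = (k₁/k₂)·C_A^-2.
= (0.127) / (1.09×4.620^2) = 0.1270/23.27 = 0.00546.

0.00546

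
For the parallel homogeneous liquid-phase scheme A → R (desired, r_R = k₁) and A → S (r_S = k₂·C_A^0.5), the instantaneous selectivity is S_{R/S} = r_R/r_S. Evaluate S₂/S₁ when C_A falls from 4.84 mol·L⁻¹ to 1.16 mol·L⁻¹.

2.04

S_{R/S} = (k₁/k₂)·C_A^-0.5, so S₂/S₁ = (C_{A,2}/C_{A,1})^-0.5.
= (1.16/4.84)^(-0.5) = (0.2397)^(-0.5) = 2.04.
Selectivity toward R rises as C_A falls — low-concentration operation is favoured.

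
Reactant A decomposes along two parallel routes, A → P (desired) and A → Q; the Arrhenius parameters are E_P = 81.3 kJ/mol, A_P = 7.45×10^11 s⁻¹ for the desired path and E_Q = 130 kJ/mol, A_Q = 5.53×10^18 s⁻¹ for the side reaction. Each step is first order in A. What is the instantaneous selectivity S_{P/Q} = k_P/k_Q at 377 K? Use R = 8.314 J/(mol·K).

k_P/k_Q = (A_P/A_Q)·exp[−(E_P−E_Q)/(RT)] = (A_P/A_Q)·exp[(E_Q−E_P)/(RT)].
(E_Q−E_P)/(RT) = (130−81.3)×10³/(8.314×377) = 48700/3134 = 15.54.
k_P/k_Q = (7.45×10^11/5.53×10^18)·exp(15.54) = 1.347×10^-7 × 5.595×10^6 = 0.754.

0.754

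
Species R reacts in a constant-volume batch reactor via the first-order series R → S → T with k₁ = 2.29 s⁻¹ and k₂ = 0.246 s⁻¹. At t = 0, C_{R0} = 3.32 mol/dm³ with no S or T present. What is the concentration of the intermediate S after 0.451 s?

2.00 mol/dm³

Solving the coupled first-order balances gives C_S(t) = [k₁/(k₂−k₁)]·C_{R0}·(e^(−k₁t) − e^(−k₂t)).
e^(−k₁t) = e^(−2.29×0.451) = e^(−1.033) = 0.3560; e^(−k₂t) = e^(−0.1109) = 0.8950.
C_S = 2.29×3.32/(0.246−2.29) × (0.3560−0.8950) = (-3.720)×(-0.5390) = 2.005 mol/dm³.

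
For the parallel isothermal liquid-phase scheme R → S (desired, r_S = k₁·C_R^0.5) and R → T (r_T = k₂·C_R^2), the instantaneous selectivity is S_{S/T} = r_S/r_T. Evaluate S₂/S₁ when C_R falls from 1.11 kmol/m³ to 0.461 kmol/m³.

3.74

S_{S/T} = (k₁/k₂)·C_R^-1.5, so S₂/S₁ = (C_{R,2}/C_{R,1})^-1.5.
= (0.461/1.11)^(-1.5) = (0.4153)^(-1.5) = 3.74.
Selectivity toward S rises as C_R falls — low-concentration operation is favoured.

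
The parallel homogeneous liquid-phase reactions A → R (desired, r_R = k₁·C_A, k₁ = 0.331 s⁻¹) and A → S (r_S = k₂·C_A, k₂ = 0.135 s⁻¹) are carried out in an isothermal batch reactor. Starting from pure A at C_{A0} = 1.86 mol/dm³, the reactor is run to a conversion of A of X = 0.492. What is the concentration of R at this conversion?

C_A = C_{A0}(1−X) = 0.9449 mol/dm³.
Both paths are first order in A, so the instantaneous fraction to R is constant: dC_R/d(−C_A) = k₁/(k₁+k₂) = 0.7103.
C_R = 0.7103·(C_{A0}−C_A) = 0.7103×0.9151 = 0.650 mol/dm³.

0.650 mol/dm³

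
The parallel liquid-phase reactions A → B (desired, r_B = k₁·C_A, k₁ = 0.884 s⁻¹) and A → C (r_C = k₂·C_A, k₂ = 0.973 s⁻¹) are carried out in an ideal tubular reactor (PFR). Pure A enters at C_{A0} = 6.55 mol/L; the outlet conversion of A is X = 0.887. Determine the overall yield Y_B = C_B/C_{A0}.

C_A = C_{A0}(1−X) = 0.7401 mol/L.
Both paths are first order in A, so the instantaneous fraction to B is constant: dC_B/d(−C_A) = k₁/(k₁+k₂) = 0.4760.
C_B = 0.4760·(C_{A0}−C_A) = 0.4760×5.810 = 2.77 mol/L.
Y_B = C_B/C_{A0} = 2.766/6.55 = 0.422.

0.422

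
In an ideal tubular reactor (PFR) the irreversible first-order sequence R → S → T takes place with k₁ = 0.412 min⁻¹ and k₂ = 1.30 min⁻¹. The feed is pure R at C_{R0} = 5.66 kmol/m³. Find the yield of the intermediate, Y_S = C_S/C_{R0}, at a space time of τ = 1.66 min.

0.181

The intermediate concentration in a first-order A→B→C sequence is C_S = k₁C_{R0}(e^(−k₁τ) − e^(−k₂τ))/(k₂−k₁).
e^(−k₁τ) = e^(−0.412×1.66) = e^(−0.6839) = 0.5046; e^(−k₂τ) = e^(−2.158) = 0.1156.
C_S = 0.412×5.66/(1.30−0.412) × (0.5046−0.1156) = 2.626×0.3891 = 1.022 kmol/m³.
Y_S = C_S/C_{R0} = 1.022/5.66 = 0.181.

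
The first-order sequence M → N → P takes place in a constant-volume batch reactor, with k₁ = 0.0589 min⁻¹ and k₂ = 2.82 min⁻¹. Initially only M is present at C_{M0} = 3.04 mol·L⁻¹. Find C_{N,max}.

For a first-order series the maximum intermediate yield is C_{N,max}/C_{M0} = (k₁/k₂)^[k₂/(k₂−k₁)].
= (0.0589/2.82)^(2.82/(2.82−0.0589)) = (0.02089)^(1.021) = 0.01923.
C_{N,max} = 0.01923×3.04 = 0.0585 mol·L⁻¹.

0.0585 mol·L⁻¹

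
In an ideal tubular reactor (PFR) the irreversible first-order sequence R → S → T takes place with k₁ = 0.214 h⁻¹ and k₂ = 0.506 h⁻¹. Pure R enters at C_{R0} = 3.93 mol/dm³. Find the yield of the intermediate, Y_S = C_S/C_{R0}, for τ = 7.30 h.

The intermediate concentration in a first-order A→B→C sequence is C_S = k₁C_{R0}(e^(−k₁τ) − e^(−k₂τ))/(k₂−k₁).
e^(−k₁τ) = e^(−0.214×7.30) = e^(−1.562) = 0.2097; e^(−k₂τ) = e^(−3.694) = 0.02488.
C_S = 0.214×3.93/(0.506−0.214) × (0.2097−0.02488) = 2.880×0.1848 = 0.5323 mol/dm³.
Y_S = C_S/C_{R0} = 0.5323/3.93 = 0.135.

0.135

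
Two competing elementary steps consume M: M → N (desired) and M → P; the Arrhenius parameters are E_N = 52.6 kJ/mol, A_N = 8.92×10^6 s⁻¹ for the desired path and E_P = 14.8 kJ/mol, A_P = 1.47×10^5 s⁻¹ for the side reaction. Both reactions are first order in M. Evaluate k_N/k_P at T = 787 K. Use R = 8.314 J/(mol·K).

0.188

Since both paths have the same order in M, the concentration cancels and S_{N/P} = k_N/k_P = (A_N/A_P)·exp[(E_P−E_N)/(RT)].
(E_P−E_N)/(RT) = (14.8−52.6)×10³/(8.314×787) = -37800/6543 = -5.777.
k_N/k_P = (8.92×10^6/1.47×10^5)·exp(-5.777) = 60.68 × 0.003098 = 0.188.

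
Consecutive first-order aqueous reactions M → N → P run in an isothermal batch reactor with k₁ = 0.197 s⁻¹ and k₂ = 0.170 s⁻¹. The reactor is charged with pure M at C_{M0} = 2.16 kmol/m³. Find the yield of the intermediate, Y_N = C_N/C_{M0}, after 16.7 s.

Solving the coupled first-order balances gives C_N(t) = [k₁/(k₂−k₁)]·C_{M0}·(e^(−k₁t) − e^(−k₂t)).
e^(−k₁t) = e^(−0.197×16.7) = e^(−3.290) = 0.03726; e^(−k₂t) = e^(−2.839) = 0.05848.
C_N = 0.197×2.16/(0.170−0.197) × (0.03726−0.05848) = (-15.76)×(-0.02123) = 0.3345 kmol/m³.
Y_N = C_N/C_{M0} = 0.3345/2.16 = 0.155.

0.155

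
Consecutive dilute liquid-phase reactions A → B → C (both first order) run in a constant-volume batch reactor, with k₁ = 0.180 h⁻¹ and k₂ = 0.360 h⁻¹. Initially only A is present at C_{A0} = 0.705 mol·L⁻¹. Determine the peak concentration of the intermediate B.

Evaluating C_B at t_opt = ln(k₂/k₁)/(k₂−k₁) gives C_{B,max}/C_{A0} = (k₁/k₂)^[k₂/(k₂−k₁)].
= (0.180/0.360)^(0.360/(0.360−0.180)) = (0.5000)^(2.000) = 0.2500.
C_{B,max} = 0.2500×0.705 = 0.176 mol·L⁻¹.

0.176 mol·L⁻¹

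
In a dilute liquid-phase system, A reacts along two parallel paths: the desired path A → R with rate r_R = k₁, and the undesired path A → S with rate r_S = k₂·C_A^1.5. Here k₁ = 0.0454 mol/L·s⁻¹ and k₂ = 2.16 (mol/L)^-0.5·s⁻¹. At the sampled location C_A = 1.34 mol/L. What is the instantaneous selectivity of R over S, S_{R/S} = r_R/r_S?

0.0136

S_{R/S} = r_R/r_S = (k₁)/(k₂·C_A^1.5) = (k₁/k₂)·C_A^-1.5.
= (0.0454) / (2.16×1.340^1.5) = 0.04540/3.351 = 0.0136.
The undesired path is higher order in A, so low C_A (CSTR or dilute feed) favours R.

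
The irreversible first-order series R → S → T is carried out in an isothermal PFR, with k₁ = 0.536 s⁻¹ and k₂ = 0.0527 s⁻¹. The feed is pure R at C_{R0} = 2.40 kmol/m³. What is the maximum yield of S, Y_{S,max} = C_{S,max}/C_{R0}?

0.777

For a first-order series the maximum intermediate yield is C_{S,max}/C_{R0} = (k₁/k₂)^[k₂/(k₂−k₁)].
= (0.536/0.0527)^(0.0527/(0.0527−0.536)) = (10.17)^(-0.1090) = 0.7765.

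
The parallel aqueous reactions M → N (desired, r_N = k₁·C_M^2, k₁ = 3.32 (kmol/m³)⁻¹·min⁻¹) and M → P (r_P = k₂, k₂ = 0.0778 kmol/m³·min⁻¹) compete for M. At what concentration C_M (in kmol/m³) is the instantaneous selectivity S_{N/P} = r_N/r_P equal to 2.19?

0.227 kmol/m³

S_{N/P} = (k₁/k₂)·C_M^2 ⇒ C_M = (S·k₂/k₁)^(0.5).
= (2.19×0.0778/3.32)^(0.5) = (0.05132)^(0.5) = 0.227 kmol/m³.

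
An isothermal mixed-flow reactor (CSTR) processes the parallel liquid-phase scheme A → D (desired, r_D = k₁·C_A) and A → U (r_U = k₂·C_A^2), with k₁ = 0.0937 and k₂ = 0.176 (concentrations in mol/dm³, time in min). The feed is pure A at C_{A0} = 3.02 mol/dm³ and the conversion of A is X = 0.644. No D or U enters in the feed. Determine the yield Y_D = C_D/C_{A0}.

Exit C_A = C_{A0}(1−X) = 3.02×0.356 = 1.075 mol/dm³.
In a CSTR the entire volume is at exit conditions, so r_D = 0.0937×1.075 = 0.1007 and r_U = 0.176×1.075^2 = 0.2034.
Fraction of consumed A going to D: r_D/(r_D+r_U) = 0.3312.
C_D = 0.3312·C_{A0}·X = 0.3312×3.02×0.644 = 0.644 mol/dm³; Y_D = C_D/C_{A0} = 0.213.

0.213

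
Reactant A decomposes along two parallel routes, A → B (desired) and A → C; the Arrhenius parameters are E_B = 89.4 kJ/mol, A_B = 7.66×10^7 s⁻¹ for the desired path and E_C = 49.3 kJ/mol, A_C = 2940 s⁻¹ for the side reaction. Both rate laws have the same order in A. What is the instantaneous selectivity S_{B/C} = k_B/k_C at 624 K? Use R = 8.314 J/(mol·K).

11.5

k_B/k_C = (A_B/A_C)·exp[−(E_B−E_C)/(RT)] = (A_B/A_C)·exp[(E_C−E_B)/(RT)].
(E_C−E_B)/(RT) = (49.3−89.4)×10³/(8.314×624) = -40100/5188 = -7.729.
k_B/k_C = (7.66×10^7/2940)·exp(-7.729) = 26054 × 4.397×10^-4 = 11.5.
Since E_B > E_C, raising the temperature improves selectivity toward B.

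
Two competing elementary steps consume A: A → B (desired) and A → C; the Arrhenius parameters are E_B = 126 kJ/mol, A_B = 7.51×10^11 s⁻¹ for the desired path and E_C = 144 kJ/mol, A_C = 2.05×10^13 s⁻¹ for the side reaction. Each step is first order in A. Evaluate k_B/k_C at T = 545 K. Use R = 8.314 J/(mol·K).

Since both paths have the same order in A, the concentration cancels and S_{B/C} = k_B/k_C = (A_B/A_C)·exp[(E_C−E_B)/(RT)].
(E_C−E_B)/(RT) = (144−126)×10³/(8.314×545) = 18000/4531 = 3.973.
k_B/k_C = (7.51×10^11/2.05×10^13)·exp(3.973) = 0.03663 × 53.12 = 1.95.
Since E_B < E_C, lowering the temperature improves selectivity toward B.

1.95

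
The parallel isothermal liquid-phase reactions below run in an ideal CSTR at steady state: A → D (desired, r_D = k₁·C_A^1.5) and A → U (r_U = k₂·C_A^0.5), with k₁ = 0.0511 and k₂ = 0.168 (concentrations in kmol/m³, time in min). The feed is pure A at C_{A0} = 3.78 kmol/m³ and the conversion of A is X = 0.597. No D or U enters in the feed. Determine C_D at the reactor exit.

0.715 kmol/m³

Exit C_A = C_{A0}(1−X) = 3.78×0.403 = 1.523 kmol/m³.
Rates in a CSTR are evaluated at the outlet concentration: r_D = 0.0511×1.523^1.5 = 0.09608, r_U = 0.168×1.523^0.5 = 0.2074.
Fraction of consumed A going to D: r_D/(r_D+r_U) = 0.3166.
C_D = 0.3166·C_{A0}·X = 0.3166×3.78×0.597 = 0.715 kmol/m³.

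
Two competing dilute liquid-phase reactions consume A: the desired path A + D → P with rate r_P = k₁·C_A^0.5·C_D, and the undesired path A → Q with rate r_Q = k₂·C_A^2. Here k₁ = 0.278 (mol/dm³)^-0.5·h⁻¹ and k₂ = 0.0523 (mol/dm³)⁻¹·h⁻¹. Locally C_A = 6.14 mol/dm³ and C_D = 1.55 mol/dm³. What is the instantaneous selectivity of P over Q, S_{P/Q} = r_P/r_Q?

0.542

S_{P/Q} = r_P/r_Q = (k₁·C_A^0.5·C_D)/(k₂·C_A^2) = (k₁/k₂)·C_A^-1.5·C_D.
= (0.278×6.140^0.5×1.550) / (0.0523×6.140^2) = 1.068/1.972 = 0.542.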